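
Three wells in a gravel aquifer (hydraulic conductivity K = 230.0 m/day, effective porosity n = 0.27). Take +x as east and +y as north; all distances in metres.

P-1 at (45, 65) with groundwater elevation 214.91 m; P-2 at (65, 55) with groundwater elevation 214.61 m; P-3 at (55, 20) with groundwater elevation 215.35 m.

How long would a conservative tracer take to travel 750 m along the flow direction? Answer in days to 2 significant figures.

33 days

Taking P-1 as reference: P-2−P-1 = (20, -10, -0.30); P-3−P-1 = (10, -45, +0.44).
Determinant of the coordinate differences = 20·(-45) − 10·(-10) = -800.
∂h/∂x = [(-0.30)·(-45) − (+0.44)·(-10)] / -800 = -0.02237
∂h/∂y = [20·(+0.44) − 10·(-0.30)] / -800 = -0.01475
|∇h| = √(-0.02237² + -0.01475²) = 0.0268
Seepage velocity v = K·i/n = 230.0 × 0.0268 / 0.27 = 22.83 m/day.
t = 750 / 22.83 = 32.85 days.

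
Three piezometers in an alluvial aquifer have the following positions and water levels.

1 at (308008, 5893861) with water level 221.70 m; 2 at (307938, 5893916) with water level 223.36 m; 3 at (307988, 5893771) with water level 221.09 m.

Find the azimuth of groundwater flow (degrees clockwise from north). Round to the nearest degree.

123°

Taking 1 as reference: 2−1 = (-70, 55, +1.66); 3−1 = (-20, -90, -0.61).
Solve a·Δx + b·Δy = Δh: det = (-70)·(-90) − (-20)·55 = 7400.
∂h/∂x = [(+1.66)·(-90) − (-0.61)·55] / 7400 = -0.01566
∂h/∂y = [(-70)·(-0.61) − (-20)·(+1.66)] / 7400 = +0.01026
Flow direction (−∇h) has components (+0.01566 E, -0.01026 N).
Azimuth = atan2(E, N) = atan2(+0.01566, -0.01026) = 123.2° ≈ 123°.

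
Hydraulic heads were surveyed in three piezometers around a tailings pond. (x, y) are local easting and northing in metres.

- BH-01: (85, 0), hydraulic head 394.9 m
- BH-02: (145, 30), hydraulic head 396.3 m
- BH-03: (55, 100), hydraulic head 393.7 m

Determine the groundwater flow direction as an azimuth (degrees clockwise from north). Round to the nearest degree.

280°

Differences from BH-01: to BH-02 (Δx, Δy, Δh) = (60, 30, +1.4); to BH-03 = (-30, 100, -1.2).
Solve a·Δx + b·Δy = Δh: det = 60·100 − (-30)·30 = 6900.
∂h/∂x = [(+1.4)·100 − (-1.2)·30] / 6900 = +0.02551
∂h/∂y = [60·(-1.2) − (-30)·(+1.4)] / 6900 = -0.004348
Flow direction (−∇h) has components (-0.02551 E, +0.004348 N).
Azimuth = atan2(E, N) = atan2(-0.02551, +0.004348) = 279.7° ≈ 280°.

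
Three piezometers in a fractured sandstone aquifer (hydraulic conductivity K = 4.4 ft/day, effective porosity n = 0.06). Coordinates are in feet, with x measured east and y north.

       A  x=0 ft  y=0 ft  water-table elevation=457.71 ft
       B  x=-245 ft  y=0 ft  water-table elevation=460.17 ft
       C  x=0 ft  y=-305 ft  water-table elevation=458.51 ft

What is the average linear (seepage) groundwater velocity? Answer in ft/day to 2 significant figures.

0.76 ft/day

∂h/∂x = (460.17 − 457.71) / (-245 − 0) = -0.01004
∂h/∂y = (458.51 − 457.71) / (-305 − 0) = -0.002623
|∇h| = √(-0.01004² + -0.002623²) = 0.01038
Seepage velocity v = K·i/n = 4.4 × 0.01038 / 0.06 = 0.7612 ft/day.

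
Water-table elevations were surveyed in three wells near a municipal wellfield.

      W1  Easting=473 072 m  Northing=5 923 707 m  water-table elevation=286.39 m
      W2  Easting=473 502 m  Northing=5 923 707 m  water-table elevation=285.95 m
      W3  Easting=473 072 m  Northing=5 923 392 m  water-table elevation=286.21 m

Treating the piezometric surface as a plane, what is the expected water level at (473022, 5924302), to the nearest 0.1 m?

286.8 m

∂h/∂x = (285.95 − 286.39) / (473502 − 473072) = -0.001023
∂h/∂y = (286.21 − 286.39) / (5923392 − 5923707) = +0.0005714
h(473022, 5924302) = 286.39 + (-0.001023)·(-50) + (+0.0005714)·(595) = 286.39 +0.051 +0.340 = 286.781 m.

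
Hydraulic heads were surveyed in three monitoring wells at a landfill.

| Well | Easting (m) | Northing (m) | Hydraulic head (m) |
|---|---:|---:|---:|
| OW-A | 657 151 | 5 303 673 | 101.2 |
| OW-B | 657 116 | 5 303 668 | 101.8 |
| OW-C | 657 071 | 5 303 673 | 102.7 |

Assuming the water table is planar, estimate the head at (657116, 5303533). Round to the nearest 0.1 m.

100.3 m

Three-point gradient (reference OW-A): Δ to OW-B = (-35, -5, +0.6), Δ to OW-C = (-80, 0, +1.5).
∂h/∂x = -0.01875, ∂h/∂y = +0.01125 (det = -400).
h(657116, 5303533) = 101.2 + (-0.01875)·(-35) + (+0.01125)·(-140) = 101.2 +0.656 -1.575 = 100.281 m.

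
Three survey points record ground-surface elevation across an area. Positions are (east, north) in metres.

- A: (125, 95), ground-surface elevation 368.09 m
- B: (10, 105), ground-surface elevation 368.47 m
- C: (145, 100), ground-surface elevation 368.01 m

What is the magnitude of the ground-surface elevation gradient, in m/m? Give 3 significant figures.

Differences from A: to B (Δx, Δy, Δh) = (-115, 10, +0.38); to C = (20, 5, -0.08).
Determinant of the coordinate differences = (-115)·5 − 20·10 = -775.
∂z/∂x = [(+0.38)·5 − (-0.08)·10] / -775 = -0.003484
∂z/∂y = [(-115)·(-0.08) − 20·(+0.38)] / -775 = -0.002065
|∇f| = √(-0.003484² + -0.002065²) = 0.00405 m/m

0.00405 m/m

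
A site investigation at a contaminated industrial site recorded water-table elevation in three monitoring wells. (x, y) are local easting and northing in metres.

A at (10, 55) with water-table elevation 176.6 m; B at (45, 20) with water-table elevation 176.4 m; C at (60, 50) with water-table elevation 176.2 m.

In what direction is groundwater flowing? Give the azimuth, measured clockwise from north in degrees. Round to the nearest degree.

073°

With h = a·x + b·y + c and A as origin, the differences give:
  35·a + (-35)·b = -0.2
  50·a + (-5)·b = -0.4
Eliminate b (×(-5) and ×(-35), subtract): 1575·a = -13.00 → a = ∂h/∂x = -0.008254
Back-substitute: b = ∂h/∂y = -0.002540.
Flow direction (−∇h) has components (+0.008254 E, +0.002540 N).
Azimuth = atan2(E, N) = atan2(+0.008254, +0.002540) = 72.9° ≈ 073°.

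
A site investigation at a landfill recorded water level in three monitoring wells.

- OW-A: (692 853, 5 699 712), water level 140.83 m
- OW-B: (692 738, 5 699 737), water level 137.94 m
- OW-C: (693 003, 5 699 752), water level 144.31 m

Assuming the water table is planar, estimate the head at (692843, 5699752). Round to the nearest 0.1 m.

Differences from OW-A: to OW-B (Δx, Δy, Δh) = (-115, 25, -2.89); to OW-C = (150, 40, +3.48).
Solve a·Δx + b·Δy = Δh: det = (-115)·40 − 150·25 = -8350.
∂h/∂x = [(-2.89)·40 − (+3.48)·25] / -8350 = +0.02426
∂h/∂y = [(-115)·(+3.48) − 150·(-2.89)] / -8350 = -0.003988
h(692843, 5699752) = 140.83 + (+0.02426)·(-10) + (-0.003988)·(40) = 140.83 -0.243 -0.160 = 140.428 m.

140.4 m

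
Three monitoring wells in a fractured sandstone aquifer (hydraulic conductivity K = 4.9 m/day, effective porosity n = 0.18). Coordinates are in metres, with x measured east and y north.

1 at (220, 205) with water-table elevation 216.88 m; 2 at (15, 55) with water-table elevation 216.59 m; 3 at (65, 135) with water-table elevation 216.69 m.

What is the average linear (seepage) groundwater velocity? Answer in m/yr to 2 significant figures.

Differences from 1: to 2 (Δx, Δy, Δh) = (-205, -150, -0.29); to 3 = (-155, -70, -0.19).
Determinant of the coordinate differences = (-205)·(-70) − (-155)·(-150) = -8900.
∂h/∂x = [(-0.29)·(-70) − (-0.19)·(-150)] / -8900 = +0.0009213
∂h/∂y = [(-205)·(-0.19) − (-155)·(-0.29)] / -8900 = +0.0006742
|∇h| = √(0.0009213² + 0.0006742²) = 0.001142
Seepage velocity v = K·i/n = 4.9 × 0.001142 / 0.18 = 0.03109 m/day = 11.36 m/yr.

11 m/yr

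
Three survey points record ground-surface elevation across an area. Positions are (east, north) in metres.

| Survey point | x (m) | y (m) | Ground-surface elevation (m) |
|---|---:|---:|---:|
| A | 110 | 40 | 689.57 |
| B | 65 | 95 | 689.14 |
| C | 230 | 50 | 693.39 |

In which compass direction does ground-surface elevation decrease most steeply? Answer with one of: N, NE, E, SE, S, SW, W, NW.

SW

Differences from A: to B (Δx, Δy, Δh) = (-45, 55, -0.43); to C = (120, 10, +3.82).
Determinant of the coordinate differences = (-45)·10 − 120·55 = -7050.
∂z/∂x = [(-0.43)·10 − (+3.82)·55] / -7050 = +0.03041
∂z/∂y = [(-45)·(+3.82) − 120·(-0.43)] / -7050 = +0.01706
Steepest decrease is along −∇f = (-0.03041 E, -0.01706 N) → southwest.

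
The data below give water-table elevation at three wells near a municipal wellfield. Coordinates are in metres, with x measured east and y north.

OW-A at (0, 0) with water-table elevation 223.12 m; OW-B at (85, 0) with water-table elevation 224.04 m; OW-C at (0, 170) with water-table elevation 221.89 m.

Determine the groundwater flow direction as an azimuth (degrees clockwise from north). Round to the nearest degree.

∂h/∂x = (224.04 − 223.12) / (85 − 0) = +0.01082
∂h/∂y = (221.89 − 223.12) / (170 − 0) = -0.007235
Flow direction (−∇h) has components (-0.01082 E, +0.007235 N).
Azimuth = atan2(E, N) = atan2(-0.01082, +0.007235) = 303.8° ≈ 304°.

304°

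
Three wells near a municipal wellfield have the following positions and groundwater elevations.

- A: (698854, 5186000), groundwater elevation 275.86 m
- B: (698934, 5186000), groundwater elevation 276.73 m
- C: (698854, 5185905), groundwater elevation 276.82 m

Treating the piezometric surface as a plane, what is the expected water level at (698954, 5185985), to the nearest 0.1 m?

277.1 m

∂h/∂x = (276.73 − 275.86) / (698934 − 698854) = +0.01088
∂h/∂y = (276.82 − 275.86) / (5185905 − 5186000) = -0.01011
h(698954, 5185985) = 275.86 + (+0.01088)·(100) + (-0.01011)·(-15) = 275.86 +1.088 +0.152 = 277.099 m.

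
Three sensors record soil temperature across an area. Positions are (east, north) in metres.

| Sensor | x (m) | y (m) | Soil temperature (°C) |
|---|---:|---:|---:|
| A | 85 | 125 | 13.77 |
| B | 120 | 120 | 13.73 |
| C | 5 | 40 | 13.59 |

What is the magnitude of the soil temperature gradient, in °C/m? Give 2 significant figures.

0.0029 °C/m

With T = a·x + b·y + c and A as origin, the differences give:
  35·a + (-5)·b = -0.04
  (-80)·a + (-85)·b = -0.18
Eliminate b (×(-85) and ×(-5), subtract): -3375·a = 2.500 → a = ∂T/∂x = -0.0007407
Back-substitute: b = ∂T/∂y = +0.002815.
|∇f| = √(-0.0007407² + 0.002815²) = 0.002911 °C/m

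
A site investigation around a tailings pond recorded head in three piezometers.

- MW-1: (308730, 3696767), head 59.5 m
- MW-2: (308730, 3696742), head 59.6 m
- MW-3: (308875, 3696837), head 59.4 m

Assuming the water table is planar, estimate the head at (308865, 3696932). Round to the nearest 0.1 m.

59.0 m

Three-point gradient (reference MW-1): Δ to MW-2 = (0, -25, +0.1), Δ to MW-3 = (145, 70, -0.1).
∂h/∂x = +0.001241, ∂h/∂y = -0.004000 (det = 3625).
h(308865, 3696932) = 59.5 + (+0.001241)·(135) + (-0.004000)·(165) = 59.5 +0.168 -0.660 = 59.008 m.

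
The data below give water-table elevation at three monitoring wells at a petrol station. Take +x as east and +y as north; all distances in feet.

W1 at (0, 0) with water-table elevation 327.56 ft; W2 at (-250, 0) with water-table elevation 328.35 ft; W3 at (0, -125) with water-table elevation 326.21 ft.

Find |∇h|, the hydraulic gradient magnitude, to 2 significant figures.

0.011

∂h/∂x = (328.35 − 327.56) / (-250 − 0) = -0.003160
∂h/∂y = (326.21 − 327.56) / (-125 − 0) = +0.01080
|∇h| = √(-0.003160² + 0.01080²) = 0.01125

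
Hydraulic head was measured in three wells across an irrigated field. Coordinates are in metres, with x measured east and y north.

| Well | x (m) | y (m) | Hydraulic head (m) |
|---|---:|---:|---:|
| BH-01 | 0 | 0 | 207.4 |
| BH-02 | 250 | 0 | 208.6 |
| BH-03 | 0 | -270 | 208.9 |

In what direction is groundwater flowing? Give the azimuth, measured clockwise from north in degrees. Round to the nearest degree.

319°

∂h/∂x = (208.6 − 207.4) / (250 − 0) = +0.004800
∂h/∂y = (208.9 − 207.4) / (-270 − 0) = -0.005556
Flow direction (−∇h) has components (-0.004800 E, +0.005556 N).
Azimuth = atan2(E, N) = atan2(-0.004800, +0.005556) = 319.2° ≈ 319°.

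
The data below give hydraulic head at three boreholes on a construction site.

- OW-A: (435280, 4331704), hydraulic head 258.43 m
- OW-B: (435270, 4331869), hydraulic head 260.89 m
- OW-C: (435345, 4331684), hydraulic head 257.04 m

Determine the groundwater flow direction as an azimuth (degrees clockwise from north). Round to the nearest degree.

Taking OW-A as reference: OW-B−OW-A = (-10, 165, +2.46); OW-C−OW-A = (65, -20, -1.39).
Solve a·Δx + b·Δy = Δh: det = (-10)·(-20) − 65·165 = -10525.
∂h/∂x = [(+2.46)·(-20) − (-1.39)·165] / -10525 = -0.01712
∂h/∂y = [(-10)·(-1.39) − 65·(+2.46)] / -10525 = +0.01387
Flow direction (−∇h) has components (+0.01712 E, -0.01387 N).
Azimuth = atan2(E, N) = atan2(+0.01712, -0.01387) = 129.0° ≈ 129°.

129°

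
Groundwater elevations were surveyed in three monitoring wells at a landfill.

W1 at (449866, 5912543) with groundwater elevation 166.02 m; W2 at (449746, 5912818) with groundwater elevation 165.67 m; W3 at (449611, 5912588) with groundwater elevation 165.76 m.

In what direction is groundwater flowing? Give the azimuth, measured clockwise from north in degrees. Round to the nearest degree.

With h = a·x + b·y + c and W1 as origin, the differences give:
  (-120)·a + 275·b = -0.35
  (-255)·a + 45·b = -0.26
Eliminate b (×45 and ×275, subtract): 64725·a = 55.750 → a = ∂h/∂x = +0.0008613
Back-substitute: b = ∂h/∂y = -0.0008969.
Flow direction (−∇h) has components (-0.0008613 E, +0.0008969 N).
Azimuth = atan2(E, N) = atan2(-0.0008613, +0.0008969) = 316.2° ≈ 316°.

316°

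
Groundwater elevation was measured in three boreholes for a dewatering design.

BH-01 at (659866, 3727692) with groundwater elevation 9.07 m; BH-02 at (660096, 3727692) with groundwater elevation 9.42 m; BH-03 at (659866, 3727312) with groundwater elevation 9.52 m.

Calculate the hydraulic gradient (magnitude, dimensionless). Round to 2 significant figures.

∂h/∂x = (9.42 − 9.07) / (660096 − 659866) = +0.001522
∂h/∂y = (9.52 − 9.07) / (3727312 − 3727692) = -0.001184
|∇h| = √(0.001522² + -0.001184²) = 0.001928

0.0019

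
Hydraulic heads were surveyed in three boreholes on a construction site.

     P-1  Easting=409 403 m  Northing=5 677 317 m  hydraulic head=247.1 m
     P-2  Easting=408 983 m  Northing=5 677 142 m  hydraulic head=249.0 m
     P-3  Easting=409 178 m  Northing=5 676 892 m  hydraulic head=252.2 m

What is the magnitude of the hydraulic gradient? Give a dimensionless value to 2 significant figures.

0.012

Three-point gradient (reference P-1): Δ to P-2 = (-420, -175, +1.9), Δ to P-3 = (-225, -425, +5.1).
∂h/∂x = +0.0006110, ∂h/∂y = -0.01232 (det = 139125).
|∇h| = √(0.0006110² + -0.01232²) = 0.01234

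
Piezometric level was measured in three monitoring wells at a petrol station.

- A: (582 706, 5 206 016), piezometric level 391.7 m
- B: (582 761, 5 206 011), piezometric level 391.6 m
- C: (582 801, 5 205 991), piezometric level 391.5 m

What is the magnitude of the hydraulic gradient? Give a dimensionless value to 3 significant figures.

With h = a·x + b·y + c and A as origin, the differences give:
  55·a + (-5)·b = -0.1
  95·a + (-25)·b = -0.2
Eliminate b (×(-25) and ×(-5), subtract): -900·a = 1.50 → a = ∂h/∂x = -0.001667
Back-substitute: b = ∂h/∂y = +0.001667.
|∇h| = √(-0.001667² + 0.001667²) = 0.002357

0.00236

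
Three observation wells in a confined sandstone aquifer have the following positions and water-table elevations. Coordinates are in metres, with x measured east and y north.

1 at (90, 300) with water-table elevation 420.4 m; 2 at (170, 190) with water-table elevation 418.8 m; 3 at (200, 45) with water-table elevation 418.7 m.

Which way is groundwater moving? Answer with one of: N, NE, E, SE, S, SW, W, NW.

Taking 1 as reference: 2−1 = (80, -110, -1.6); 3−1 = (110, -255, -1.7).
Solve a·Δx + b·Δy = Δh: det = 80·(-255) − 110·(-110) = -8300.
∂h/∂x = [(-1.6)·(-255) − (-1.7)·(-110)] / -8300 = -0.02663
∂h/∂y = [80·(-1.7) − 110·(-1.6)] / -8300 = -0.004819
Flow = −∇h = (+0.02663 east, +0.004819 north), which points east.

E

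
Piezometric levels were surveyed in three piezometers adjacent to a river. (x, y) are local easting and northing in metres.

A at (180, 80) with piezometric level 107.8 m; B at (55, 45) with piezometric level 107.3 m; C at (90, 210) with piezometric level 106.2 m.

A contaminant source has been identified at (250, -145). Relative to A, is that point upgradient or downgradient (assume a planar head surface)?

upgradient

With h = a·x + b·y + c and A as origin, the differences give:
  (-125)·a + (-35)·b = -0.5
  (-90)·a + 130·b = -1.6
Eliminate b (×130 and ×(-35), subtract): -19400·a = -121.00 → a = ∂h/∂x = +0.006237
Back-substitute: b = ∂h/∂y = -0.007990.
Head at (250, -145) = 107.8 + (+0.006237)·(70) + (-0.007990)·(-225) = 110.03 m.
That is higher than the 107.8 m at A, so the point is upgradient.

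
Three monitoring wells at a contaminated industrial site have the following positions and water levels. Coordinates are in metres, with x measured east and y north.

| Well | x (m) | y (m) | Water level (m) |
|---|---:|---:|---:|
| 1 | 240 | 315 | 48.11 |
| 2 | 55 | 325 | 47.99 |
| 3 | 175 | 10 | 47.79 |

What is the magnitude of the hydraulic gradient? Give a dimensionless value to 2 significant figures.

Differences from 1: to 2 (Δx, Δy, Δh) = (-185, 10, -0.12); to 3 = (-65, -305, -0.32).
Determinant of the coordinate differences = (-185)·(-305) − (-65)·10 = 57075.
∂h/∂x = [(-0.12)·(-305) − (-0.32)·10] / 57075 = +0.0006973
∂h/∂y = [(-185)·(-0.32) − (-65)·(-0.12)] / 57075 = +0.0009006
|∇h| = √(0.0006973² + 0.0009006²) = 0.001139

0.0011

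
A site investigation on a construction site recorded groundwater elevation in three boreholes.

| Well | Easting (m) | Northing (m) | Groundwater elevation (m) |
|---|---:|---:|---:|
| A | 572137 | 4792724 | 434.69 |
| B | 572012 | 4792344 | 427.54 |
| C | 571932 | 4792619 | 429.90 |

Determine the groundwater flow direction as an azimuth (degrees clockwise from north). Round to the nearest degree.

Taking A as reference: B−A = (-125, -380, -7.15); C−A = (-205, -105, -4.79).
Solve a·Δx + b·Δy = Δh: det = (-125)·(-105) − (-205)·(-380) = -64775.
∂h/∂x = [(-7.15)·(-105) − (-4.79)·(-380)] / -64775 = +0.01651
∂h/∂y = [(-125)·(-4.79) − (-205)·(-7.15)] / -64775 = +0.01338
Flow direction (−∇h) has components (-0.01651 E, -0.01338 N).
Azimuth = atan2(E, N) = atan2(-0.01651, -0.01338) = 231.0° ≈ 231°.

231°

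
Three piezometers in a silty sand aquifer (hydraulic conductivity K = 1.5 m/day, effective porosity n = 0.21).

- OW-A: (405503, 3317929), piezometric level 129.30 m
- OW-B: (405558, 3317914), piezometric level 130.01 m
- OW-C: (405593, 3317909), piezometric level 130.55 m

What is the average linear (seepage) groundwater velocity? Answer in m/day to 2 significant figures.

Taking OW-A as reference: OW-B−OW-A = (55, -15, +0.71); OW-C−OW-A = (90, -20, +1.25).
Solve a·Δx + b·Δy = Δh: det = 55·(-20) − 90·(-15) = 250.
∂h/∂x = [(+0.71)·(-20) − (+1.25)·(-15)] / 250 = +0.01820
∂h/∂y = [55·(+1.25) − 90·(+0.71)] / 250 = +0.01940
|∇h| = √(0.01820² + 0.01940²) = 0.0266
Seepage velocity v = K·i/n = 1.5 × 0.0266 / 0.21 = 0.19 m/day.

0.19 m/day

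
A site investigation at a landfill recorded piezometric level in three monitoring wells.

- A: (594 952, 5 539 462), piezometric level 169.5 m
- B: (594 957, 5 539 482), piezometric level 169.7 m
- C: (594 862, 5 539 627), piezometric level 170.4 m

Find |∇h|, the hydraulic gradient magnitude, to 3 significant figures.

Taking A as reference: B−A = (5, 20, +0.2); C−A = (-90, 165, +0.9).
Determinant of the coordinate differences = 5·165 − (-90)·20 = 2625.
∂h/∂x = [(+0.2)·165 − (+0.9)·20] / 2625 = +0.005714
∂h/∂y = [5·(+0.9) − (-90)·(+0.2)] / 2625 = +0.008571
|∇h| = √(0.005714² + 0.008571²) = 0.0103

0.0103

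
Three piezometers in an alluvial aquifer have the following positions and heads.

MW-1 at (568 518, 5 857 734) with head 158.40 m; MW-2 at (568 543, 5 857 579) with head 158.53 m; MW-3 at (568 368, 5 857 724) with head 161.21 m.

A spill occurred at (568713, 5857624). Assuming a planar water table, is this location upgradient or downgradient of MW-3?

downgradient

With h = a·x + b·y + c and MW-1 as origin, the differences give:
  25·a + (-155)·b = +0.13
  (-150)·a + (-10)·b = +2.81
Eliminate b (×(-10) and ×(-155), subtract): -23500·a = 434.250 → a = ∂h/∂x = -0.01848
Back-substitute: b = ∂h/∂y = -0.003819.
Head at (568713, 5857624) = 158.40 + (-0.01848)·(195) + (-0.003819)·(-110) = 155.22 m.
That is lower than the 161.21 m at MW-3, so the point is downgradient.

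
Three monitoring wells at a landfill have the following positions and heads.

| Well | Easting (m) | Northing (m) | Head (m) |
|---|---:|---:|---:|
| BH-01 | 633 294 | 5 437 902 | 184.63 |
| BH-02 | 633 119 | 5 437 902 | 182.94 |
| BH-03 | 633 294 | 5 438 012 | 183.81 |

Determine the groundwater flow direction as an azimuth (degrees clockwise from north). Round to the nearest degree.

308°

∂h/∂x = (182.94 − 184.63) / (633119 − 633294) = +0.009657
∂h/∂y = (183.81 − 184.63) / (5438012 − 5437902) = -0.007455
Flow direction (−∇h) has components (-0.009657 E, +0.007455 N).
Azimuth = atan2(E, N) = atan2(-0.009657, +0.007455) = 307.7° ≈ 308°.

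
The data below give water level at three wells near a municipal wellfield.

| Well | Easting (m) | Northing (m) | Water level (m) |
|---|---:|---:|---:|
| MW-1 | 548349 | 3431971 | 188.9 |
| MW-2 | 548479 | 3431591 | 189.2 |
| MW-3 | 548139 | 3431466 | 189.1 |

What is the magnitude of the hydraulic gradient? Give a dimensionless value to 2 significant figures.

Taking MW-1 as reference: MW-2−MW-1 = (130, -380, +0.3); MW-3−MW-1 = (-210, -505, +0.2).
Determinant of the coordinate differences = 130·(-505) − (-210)·(-380) = -145450.
∂h/∂x = [(+0.3)·(-505) − (+0.2)·(-380)] / -145450 = +0.0005191
∂h/∂y = [130·(+0.2) − (-210)·(+0.3)] / -145450 = -0.0006119
|∇h| = √(0.0005191² + -0.0006119²) = 0.0008024

0.00080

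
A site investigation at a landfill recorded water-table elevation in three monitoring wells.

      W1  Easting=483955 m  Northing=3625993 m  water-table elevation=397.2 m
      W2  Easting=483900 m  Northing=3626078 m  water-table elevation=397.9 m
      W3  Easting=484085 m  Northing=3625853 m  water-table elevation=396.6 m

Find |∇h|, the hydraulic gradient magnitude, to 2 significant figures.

Differences from W1: to W2 (Δx, Δy, Δh) = (-55, 85, +0.7); to W3 = (130, -140, -0.6).
Determinant of the coordinate differences = (-55)·(-140) − 130·85 = -3350.
∂h/∂x = [(+0.7)·(-140) − (-0.6)·85] / -3350 = +0.01403
∂h/∂y = [(-55)·(-0.6) − 130·(+0.7)] / -3350 = +0.01731
|∇h| = √(0.01403² + 0.01731²) = 0.02228

0.022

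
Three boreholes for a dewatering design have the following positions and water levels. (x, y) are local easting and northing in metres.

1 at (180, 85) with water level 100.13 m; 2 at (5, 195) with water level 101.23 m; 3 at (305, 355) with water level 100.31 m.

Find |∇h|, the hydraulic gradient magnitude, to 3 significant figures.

0.00532

Taking 1 as reference: 2−1 = (-175, 110, +1.10); 3−1 = (125, 270, +0.18).
Solve a·Δx + b·Δy = Δh: det = (-175)·270 − 125·110 = -61000.
∂h/∂x = [(+1.10)·270 − (+0.18)·110] / -61000 = -0.004544
∂h/∂y = [(-175)·(+0.18) − 125·(+1.10)] / -61000 = +0.002770
|∇h| = √(-0.004544² + 0.002770²) = 0.005322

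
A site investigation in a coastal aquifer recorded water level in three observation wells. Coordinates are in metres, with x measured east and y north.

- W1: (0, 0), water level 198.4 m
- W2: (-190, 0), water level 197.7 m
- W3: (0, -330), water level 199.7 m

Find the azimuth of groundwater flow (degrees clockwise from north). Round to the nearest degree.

317°

∂h/∂x = (197.7 − 198.4) / (-190 − 0) = +0.003684
∂h/∂y = (199.7 − 198.4) / (-330 − 0) = -0.003939
Flow direction (−∇h) has components (-0.003684 E, +0.003939 N).
Azimuth = atan2(E, N) = atan2(-0.003684, +0.003939) = 316.9° ≈ 317°.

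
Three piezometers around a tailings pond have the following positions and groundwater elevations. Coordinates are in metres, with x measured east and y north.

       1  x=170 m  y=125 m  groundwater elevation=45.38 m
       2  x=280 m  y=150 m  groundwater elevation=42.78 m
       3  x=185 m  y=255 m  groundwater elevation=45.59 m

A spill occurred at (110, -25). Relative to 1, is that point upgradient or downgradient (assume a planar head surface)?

upgradient

Taking 1 as reference: 2−1 = (110, 25, -2.60); 3−1 = (15, 130, +0.21).
Determinant of the coordinate differences = 110·130 − 15·25 = 13925.
∂h/∂x = [(-2.60)·130 − (+0.21)·25] / 13925 = -0.02465
∂h/∂y = [110·(+0.21) − 15·(-2.60)] / 13925 = +0.004460
Head at (110, -25) = 45.38 + (-0.02465)·(-60) + (+0.004460)·(-150) = 46.19 m.
That is higher than the 45.38 m at 1, so the point is upgradient.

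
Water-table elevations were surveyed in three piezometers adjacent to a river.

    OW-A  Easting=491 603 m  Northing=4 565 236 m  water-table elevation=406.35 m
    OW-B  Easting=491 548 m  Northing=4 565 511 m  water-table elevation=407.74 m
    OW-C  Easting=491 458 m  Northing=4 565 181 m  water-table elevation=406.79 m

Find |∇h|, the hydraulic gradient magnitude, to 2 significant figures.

0.0062

Differences from OW-A: to OW-B (Δx, Δy, Δh) = (-55, 275, +1.39); to OW-C = (-145, -55, +0.44).
Determinant of the coordinate differences = (-55)·(-55) − (-145)·275 = 42900.
∂h/∂x = [(+1.39)·(-55) − (+0.44)·275] / 42900 = -0.004603
∂h/∂y = [(-55)·(+0.44) − (-145)·(+1.39)] / 42900 = +0.004134
|∇h| = √(-0.004603² + 0.004134²) = 0.006187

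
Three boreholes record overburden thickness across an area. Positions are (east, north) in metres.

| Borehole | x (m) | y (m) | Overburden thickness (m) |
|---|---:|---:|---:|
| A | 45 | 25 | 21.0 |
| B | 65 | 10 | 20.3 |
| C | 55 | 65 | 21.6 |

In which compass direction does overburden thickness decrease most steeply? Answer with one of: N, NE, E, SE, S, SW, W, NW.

SE

With d = a·x + b·y + c and A as origin, the differences give:
  20·a + (-15)·b = -0.7
  10·a + 40·b = +0.6
Eliminate b (×40 and ×(-15), subtract): 950·a = -19.00 → a = ∂d/∂x = -0.02000
Back-substitute: b = ∂d/∂y = +0.02000.
Steepest decrease is along −∇f = (+0.02000 E, -0.02000 N) → southeast.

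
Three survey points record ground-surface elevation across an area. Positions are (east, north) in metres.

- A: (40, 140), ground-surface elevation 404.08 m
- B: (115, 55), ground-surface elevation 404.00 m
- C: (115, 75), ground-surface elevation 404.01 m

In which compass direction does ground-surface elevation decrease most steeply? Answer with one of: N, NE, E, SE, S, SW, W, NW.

SE

Differences from A: to B (Δx, Δy, Δh) = (75, -85, -0.08); to C = (75, -65, -0.07).
Determinant of the coordinate differences = 75·(-65) − 75·(-85) = 1500.
∂z/∂x = [(-0.08)·(-65) − (-0.07)·(-85)] / 1500 = -0.0005000
∂z/∂y = [75·(-0.07) − 75·(-0.08)] / 1500 = +0.0005000
Steepest decrease is along −∇f = (+0.0005000 E, -0.0005000 N) → southeast.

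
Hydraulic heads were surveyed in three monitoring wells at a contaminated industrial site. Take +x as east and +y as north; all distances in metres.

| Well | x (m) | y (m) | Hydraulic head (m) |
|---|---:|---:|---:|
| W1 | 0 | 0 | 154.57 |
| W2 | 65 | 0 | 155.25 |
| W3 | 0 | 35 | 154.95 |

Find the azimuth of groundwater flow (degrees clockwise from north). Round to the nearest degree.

∂h/∂x = (155.25 − 154.57) / (65 − 0) = +0.01046
∂h/∂y = (154.95 − 154.57) / (35 − 0) = +0.01086
Flow direction (−∇h) has components (-0.01046 E, -0.01086 N).
Azimuth = atan2(E, N) = atan2(-0.01046, -0.01086) = 223.9° ≈ 224°.

224°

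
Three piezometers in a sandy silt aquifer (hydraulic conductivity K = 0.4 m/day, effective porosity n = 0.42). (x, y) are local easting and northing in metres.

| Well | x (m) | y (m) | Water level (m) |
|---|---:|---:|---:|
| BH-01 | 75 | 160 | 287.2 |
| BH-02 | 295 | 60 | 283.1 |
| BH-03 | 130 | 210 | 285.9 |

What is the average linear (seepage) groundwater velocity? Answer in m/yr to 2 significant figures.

Taking BH-01 as reference: BH-02−BH-01 = (220, -100, -4.1); BH-03−BH-01 = (55, 50, -1.3).
Determinant of the coordinate differences = 220·50 − 55·(-100) = 16500.
∂h/∂x = [(-4.1)·50 − (-1.3)·(-100)] / 16500 = -0.02030
∂h/∂y = [220·(-1.3) − 55·(-4.1)] / 16500 = -0.003667
|∇h| = √(-0.02030² + -0.003667²) = 0.02063
Seepage velocity v = K·i/n = 0.4 × 0.02063 / 0.42 = 0.01965 m/day = 7.177 m/yr.

7.2 m/yr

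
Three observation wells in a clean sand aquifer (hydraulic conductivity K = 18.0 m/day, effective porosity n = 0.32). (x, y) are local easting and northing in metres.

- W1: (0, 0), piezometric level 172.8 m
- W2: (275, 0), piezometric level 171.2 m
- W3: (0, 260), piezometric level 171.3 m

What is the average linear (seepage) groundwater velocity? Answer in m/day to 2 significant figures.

∂h/∂x = (171.2 − 172.8) / (275 − 0) = -0.005818
∂h/∂y = (171.3 − 172.8) / (260 − 0) = -0.005769
|∇h| = √(-0.005818² + -0.005769²) = 0.008193
Seepage velocity v = K·i/n = 18.0 × 0.008193 / 0.32 = 0.4609 m/day.

0.46 m/day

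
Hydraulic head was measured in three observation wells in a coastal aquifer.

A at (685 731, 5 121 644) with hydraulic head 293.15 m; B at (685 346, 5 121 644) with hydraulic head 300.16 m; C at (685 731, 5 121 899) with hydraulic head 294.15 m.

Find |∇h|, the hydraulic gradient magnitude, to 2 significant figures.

0.019

∂h/∂x = (300.16 − 293.15) / (685346 − 685731) = -0.01821
∂h/∂y = (294.15 − 293.15) / (5121899 − 5121644) = +0.003922
|∇h| = √(-0.01821² + 0.003922²) = 0.01863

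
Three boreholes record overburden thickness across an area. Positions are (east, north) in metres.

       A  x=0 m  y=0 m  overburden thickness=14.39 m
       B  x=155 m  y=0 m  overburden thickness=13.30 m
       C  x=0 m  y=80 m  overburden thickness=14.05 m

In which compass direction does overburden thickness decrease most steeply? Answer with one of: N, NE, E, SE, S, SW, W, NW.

NE

∂d/∂x = (13.30 − 14.39) / (155 − 0) = -0.007032
∂d/∂y = (14.05 − 14.39) / (80 − 0) = -0.004250
Steepest decrease is along −∇f = (+0.007032 E, +0.004250 N) → northeast.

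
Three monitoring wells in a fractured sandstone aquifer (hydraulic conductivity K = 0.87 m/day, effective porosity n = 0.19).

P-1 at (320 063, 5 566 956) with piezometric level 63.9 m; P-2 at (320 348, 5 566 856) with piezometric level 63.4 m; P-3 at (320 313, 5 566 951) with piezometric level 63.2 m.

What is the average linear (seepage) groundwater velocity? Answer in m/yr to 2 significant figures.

Three-point gradient (reference P-1): Δ to P-2 = (285, -100, -0.5), Δ to P-3 = (250, -5, -0.7).
∂h/∂x = -0.002863, ∂h/∂y = -0.003160 (det = 23575).
|∇h| = √(-0.002863² + -0.003160²) = 0.004264
Seepage velocity v = K·i/n = 0.87 × 0.004264 / 0.19 = 0.01952 m/day = 7.13 m/yr.

7.1 m/yr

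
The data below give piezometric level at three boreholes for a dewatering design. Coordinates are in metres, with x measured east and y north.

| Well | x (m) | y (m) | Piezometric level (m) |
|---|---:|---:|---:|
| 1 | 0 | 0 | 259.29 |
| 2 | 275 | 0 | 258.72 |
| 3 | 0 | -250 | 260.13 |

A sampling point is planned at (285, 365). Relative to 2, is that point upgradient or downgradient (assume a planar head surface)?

downgradient

∂h/∂x = (258.72 − 259.29) / (275 − 0) = -0.002073
∂h/∂y = (260.13 − 259.29) / (-250 − 0) = -0.003360
Head at (285, 365) = 259.29 + (-0.002073)·(285) + (-0.003360)·(365) = 257.47 m.
That is lower than the 258.72 m at 2, so the point is downgradient.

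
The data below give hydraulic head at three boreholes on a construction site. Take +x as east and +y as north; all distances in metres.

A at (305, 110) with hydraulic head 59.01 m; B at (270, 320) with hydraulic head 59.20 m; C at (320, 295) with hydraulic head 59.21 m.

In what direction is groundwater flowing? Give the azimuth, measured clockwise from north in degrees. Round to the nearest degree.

With h = a·x + b·y + c and A as origin, the differences give:
  (-35)·a + 210·b = +0.19
  15·a + 185·b = +0.20
Eliminate b (×185 and ×210, subtract): -9625·a = -6.850 → a = ∂h/∂x = +0.0007117
Back-substitute: b = ∂h/∂y = +0.001023.
Flow direction (−∇h) has components (-0.0007117 E, -0.001023 N).
Azimuth = atan2(E, N) = atan2(-0.0007117, -0.001023) = 214.8° ≈ 215°.

215°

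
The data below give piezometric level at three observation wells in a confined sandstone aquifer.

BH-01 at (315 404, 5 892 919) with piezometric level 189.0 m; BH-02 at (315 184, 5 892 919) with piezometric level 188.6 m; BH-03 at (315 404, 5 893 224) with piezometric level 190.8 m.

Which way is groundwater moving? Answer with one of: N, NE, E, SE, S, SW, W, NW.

S

∂h/∂x = (188.6 − 189.0) / (315184 − 315404) = +0.001818
∂h/∂y = (190.8 − 189.0) / (5893224 − 5892919) = +0.005902
Flow = −∇h = (-0.001818 east, -0.005902 north), which points south.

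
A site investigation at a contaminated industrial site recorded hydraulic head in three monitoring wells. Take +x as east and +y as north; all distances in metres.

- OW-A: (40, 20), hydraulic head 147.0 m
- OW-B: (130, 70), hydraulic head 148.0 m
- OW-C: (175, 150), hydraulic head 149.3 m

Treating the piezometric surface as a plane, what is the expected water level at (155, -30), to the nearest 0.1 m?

146.6 m

Three-point gradient (reference OW-A): Δ to OW-B = (90, 50, +1.0), Δ to OW-C = (135, 130, +2.3).
∂h/∂x = +0.003030, ∂h/∂y = +0.01455 (det = 4950).
h(155, -30) = 147.0 + (+0.003030)·(115) + (+0.01455)·(-50) = 147.0 +0.348 -0.727 = 146.621 m.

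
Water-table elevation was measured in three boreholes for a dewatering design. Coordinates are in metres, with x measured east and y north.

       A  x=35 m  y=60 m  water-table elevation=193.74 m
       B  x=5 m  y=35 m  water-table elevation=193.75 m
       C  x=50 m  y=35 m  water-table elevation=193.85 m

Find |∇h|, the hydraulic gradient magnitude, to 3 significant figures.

With h = a·x + b·y + c and A as origin, the differences give:
  (-30)·a + (-25)·b = +0.01
  15·a + (-25)·b = +0.11
Eliminate b (×(-25) and ×(-25), subtract): 1125·a = 2.500 → a = ∂h/∂x = +0.002222
Back-substitute: b = ∂h/∂y = -0.003067.
|∇h| = √(0.002222² + -0.003067²) = 0.003787

0.00379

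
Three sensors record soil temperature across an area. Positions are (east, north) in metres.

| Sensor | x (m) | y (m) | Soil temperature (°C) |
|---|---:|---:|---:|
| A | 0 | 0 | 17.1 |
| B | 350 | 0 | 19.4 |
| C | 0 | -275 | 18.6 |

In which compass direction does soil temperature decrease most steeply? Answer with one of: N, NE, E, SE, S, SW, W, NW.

NW

∂T/∂x = (19.4 − 17.1) / (350 − 0) = +0.006571
∂T/∂y = (18.6 − 17.1) / (-275 − 0) = -0.005455
Steepest decrease is along −∇f = (-0.006571 E, +0.005455 N) → northwest.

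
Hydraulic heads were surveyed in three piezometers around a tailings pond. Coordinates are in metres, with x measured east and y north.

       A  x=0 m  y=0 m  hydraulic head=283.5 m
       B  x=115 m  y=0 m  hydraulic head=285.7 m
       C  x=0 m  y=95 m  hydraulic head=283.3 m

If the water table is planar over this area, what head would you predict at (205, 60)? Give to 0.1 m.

∂h/∂x = (285.7 − 283.5) / (115 − 0) = +0.01913
∂h/∂y = (283.3 − 283.5) / (95 − 0) = -0.002105
h(205, 60) = 283.5 + (+0.01913)·(205) + (-0.002105)·(60) = 283.5 +3.922 -0.126 = 287.295 m.

287.3 m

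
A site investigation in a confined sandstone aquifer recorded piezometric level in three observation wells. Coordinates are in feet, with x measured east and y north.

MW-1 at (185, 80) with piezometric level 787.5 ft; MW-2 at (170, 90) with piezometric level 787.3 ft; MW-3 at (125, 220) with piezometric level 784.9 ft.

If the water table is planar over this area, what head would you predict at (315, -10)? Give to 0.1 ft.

789.3 ft

With h = a·x + b·y + c and MW-1 as origin, the differences give:
  (-15)·a + 10·b = -0.2
  (-60)·a + 140·b = -2.6
Eliminate b (×140 and ×10, subtract): -1500·a = -2.00 → a = ∂h/∂x = +0.001333
Back-substitute: b = ∂h/∂y = -0.01800.
h(315, -10) = 787.5 + (+0.001333)·(130) + (-0.01800)·(-90) = 787.5 +0.173 +1.620 = 789.293 ft.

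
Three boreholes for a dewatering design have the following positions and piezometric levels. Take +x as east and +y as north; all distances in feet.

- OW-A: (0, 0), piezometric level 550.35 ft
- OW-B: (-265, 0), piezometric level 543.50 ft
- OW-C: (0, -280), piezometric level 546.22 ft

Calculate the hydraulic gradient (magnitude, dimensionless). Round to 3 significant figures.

∂h/∂x = (543.50 − 550.35) / (-265 − 0) = +0.02585
∂h/∂y = (546.22 − 550.35) / (-280 − 0) = +0.01475
|∇h| = √(0.02585² + 0.01475²) = 0.02976

0.0298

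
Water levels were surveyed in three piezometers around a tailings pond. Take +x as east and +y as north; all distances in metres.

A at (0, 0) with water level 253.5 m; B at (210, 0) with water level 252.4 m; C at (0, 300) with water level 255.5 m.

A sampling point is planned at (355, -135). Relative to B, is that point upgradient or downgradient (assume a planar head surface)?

∂h/∂x = (252.4 − 253.5) / (210 − 0) = -0.005238
∂h/∂y = (255.5 − 253.5) / (300 − 0) = +0.006667
Head at (355, -135) = 253.5 + (-0.005238)·(355) + (+0.006667)·(-135) = 250.74 m.
That is lower than the 252.4 m at B, so the point is downgradient.

downgradient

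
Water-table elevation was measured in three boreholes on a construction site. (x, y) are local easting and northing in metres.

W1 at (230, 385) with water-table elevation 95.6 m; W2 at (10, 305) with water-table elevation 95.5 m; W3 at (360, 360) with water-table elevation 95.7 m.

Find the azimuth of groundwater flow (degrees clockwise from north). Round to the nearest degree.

With h = a·x + b·y + c and W1 as origin, the differences give:
  (-220)·a + (-80)·b = -0.1
  130·a + (-25)·b = +0.1
Eliminate b (×(-25) and ×(-80), subtract): 15900·a = 10.50 → a = ∂h/∂x = +0.0006604
Back-substitute: b = ∂h/∂y = -0.0005660.
Flow direction (−∇h) has components (-0.0006604 E, +0.0005660 N).
Azimuth = atan2(E, N) = atan2(-0.0006604, +0.0005660) = 310.6° ≈ 311°.

311°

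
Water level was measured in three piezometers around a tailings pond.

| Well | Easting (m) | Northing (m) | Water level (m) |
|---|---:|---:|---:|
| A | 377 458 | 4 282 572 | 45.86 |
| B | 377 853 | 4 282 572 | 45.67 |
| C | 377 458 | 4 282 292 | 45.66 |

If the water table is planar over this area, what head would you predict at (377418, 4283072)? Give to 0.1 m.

46.2 m

∂h/∂x = (45.67 − 45.86) / (377853 − 377458) = -0.0004810
∂h/∂y = (45.66 − 45.86) / (4282292 − 4282572) = +0.0007143
h(377418, 4283072) = 45.86 + (-0.0004810)·(-40) + (+0.0007143)·(500) = 45.86 +0.019 +0.357 = 46.236 m.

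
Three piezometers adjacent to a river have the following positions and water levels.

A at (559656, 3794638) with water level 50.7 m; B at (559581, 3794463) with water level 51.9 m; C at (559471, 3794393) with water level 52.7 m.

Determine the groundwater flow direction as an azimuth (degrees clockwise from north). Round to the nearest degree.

With h = a·x + b·y + c and A as origin, the differences give:
  (-75)·a + (-175)·b = +1.2
  (-185)·a + (-245)·b = +2.0
Eliminate b (×(-245) and ×(-175), subtract): -14000·a = 56.00 → a = ∂h/∂x = -0.004000
Back-substitute: b = ∂h/∂y = -0.005143.
Flow direction (−∇h) has components (+0.004000 E, +0.005143 N).
Azimuth = atan2(E, N) = atan2(+0.004000, +0.005143) = 37.9° ≈ 038°.

038°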